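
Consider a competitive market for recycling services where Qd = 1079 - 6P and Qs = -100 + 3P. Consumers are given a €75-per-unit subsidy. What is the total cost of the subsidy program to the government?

Government cost = €33225

Pre-subsidy: 1079 - 6P = -100 + 3P gives P* = 131, Q* = 293.
With the rebate, buyers effectively pay Pb = Ps − 75, where Ps is the price sellers receive.
Demand in terms of Ps becomes Qd = 1079 − 6(Ps − 75) = 1529 - 6Ps. Setting this equal to supply: 1529 - 6Ps = -100 + 3Ps, so Ps = 181.
Buyers pay Pb = 181 − 75 = 106; Q' = -100 + 3·181 = 443.
Government outlay = subsidy × quantity = 75 × 443 = 33225.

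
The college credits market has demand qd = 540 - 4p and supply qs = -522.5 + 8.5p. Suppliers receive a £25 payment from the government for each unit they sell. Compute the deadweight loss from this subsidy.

Deadweight loss = £850

Pre-subsidy: 540 - 4p = -522.5 + 8.5p gives p* = 85, q* = 200.
With the subsidy, sellers receive ps = pb + 25 for each unit, where pb is the price buyers pay.
Supply in terms of pb becomes qs = -522.5 + 8.5(pb + 25) = -310 + 8.5pb. Setting this equal to demand: 540 - 4pb = -310 + 8.5pb, so pb = 68.
Sellers receive ps = 68 + 25 = 93; q' = 540 − 4·68 = 268.
The subsidy expands output by 268 − 200 = 68 past the efficient level; on those units the gap between marginal cost and willingness to pay runs from 0 up to 25.
DWL = ½ × 25 × 68 = 850.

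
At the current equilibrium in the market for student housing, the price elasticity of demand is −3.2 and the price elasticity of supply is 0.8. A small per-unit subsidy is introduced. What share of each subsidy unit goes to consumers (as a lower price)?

Consumer share = 0.2

For a small subsidy around the equilibrium, the benefit split depends on the relative slopes, which at a point are proportional to the elasticities.
Buyer share = εs/(εs + |εd|) = 0.8/(0.8 + 3.2) = 0.2; seller share = |εd|/(εs + |εd|) = 0.8.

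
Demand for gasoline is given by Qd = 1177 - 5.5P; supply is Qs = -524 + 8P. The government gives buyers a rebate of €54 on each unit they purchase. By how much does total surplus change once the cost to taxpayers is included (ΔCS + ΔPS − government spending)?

Net change in total surplus = -€4752

Pre-subsidy: 1177 - 5.5P = -524 + 8P gives P* = 126, Q* = 484.
With the rebate, buyers effectively pay Pb = Ps − 54, where Ps is the price sellers receive.
Demand in terms of Ps becomes Qd = 1177 − 5.5(Ps − 54) = 1474 - 5.5Ps. Setting this equal to supply: 1474 - 5.5Ps = -524 + 8Ps, so Ps = 148.
Buyers pay Pb = 148 − 54 = 94; Q' = -524 + 8·148 = 660.
ΔCS = ½(484 + 660)(126 − 94) = 18304; ΔPS = ½(484 + 660)(148 − 126) = 12584.
Government spending = 54 × 660 = 35640.
Net change = 18304 + 12584 − 35640 = -4752. The loss equals the DWL triangle ½·54·176.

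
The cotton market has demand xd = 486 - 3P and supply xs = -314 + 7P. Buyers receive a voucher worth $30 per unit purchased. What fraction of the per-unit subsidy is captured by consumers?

Pre-subsidy: 486 - 3P = -314 + 7P gives P* = 80, x* = 246.
With the rebate, buyers effectively pay Pb = Ps − 30, where Ps is the price sellers receive.
Demand in terms of Ps becomes xd = 486 − 3(Ps − 30) = 576 - 3Ps. Setting this equal to supply: 576 - 3Ps = -314 + 7Ps, so Ps = 89.
Buyers pay Pb = 89 − 30 = 59; x' = -314 + 7·89 = 309.
Buyers' price falls by P* − Pb = 80 − 59 = 21; sellers' price rises by Ps − P* = 89 − 80 = 9.
So consumers capture 21/30 = 0.7 of each unit of subsidy.

Consumer share = 0.7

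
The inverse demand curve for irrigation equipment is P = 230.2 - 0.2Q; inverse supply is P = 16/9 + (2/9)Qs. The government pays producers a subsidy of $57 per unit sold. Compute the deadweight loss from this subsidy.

Deadweight loss = $3847.5

Pre-subsidy: 230.2 - 0.2Q = 16/9 + (2/9)Q gives Q* = 541 and P* = 122.
With the subsidy, sellers receive Ps = Pb + 57 for each unit, where Pb is the price buyers pay.
On the curves, Pb = 230.2 - 0.2Q and Ps = 16/9 + (2/9)Q; the wedge Ps − Pb = 57 gives 16/9 + (2/9)Q − (230.2 - 0.2Q) = 57, so Q' = 676.
Then Pb = 230.2 − 0.2·676 = 95 and Ps = 16/9 + (2/9)·676 = 152.
The subsidy expands output by 676 − 541 = 135 past the efficient level; on those units the gap between marginal cost and willingness to pay runs from 0 up to 57.
DWL = ½ × 57 × 135 = 3847.5.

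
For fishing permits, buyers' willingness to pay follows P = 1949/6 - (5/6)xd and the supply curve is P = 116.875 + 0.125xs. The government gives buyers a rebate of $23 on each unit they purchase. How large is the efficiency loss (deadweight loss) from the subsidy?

Pre-subsidy: 1949/6 - (5/6)x = 116.875 + 0.125x gives x* = 217 and P* = 144.
With the rebate, buyers effectively pay Pb = Ps − 23, where Ps is the price sellers receive.
On the curves, Pb = 1949/6 - (5/6)x and Ps = 116.875 + 0.125x; the wedge Ps − Pb = 23 gives 116.875 + 0.125x − (1949/6 - (5/6)x) = 23, so x' = 241.
Then Pb = 1949/6 − (5/6)·241 = 124 and Ps = 116.875 + 0.125·241 = 147.
The subsidy expands output by 241 − 217 = 24 past the efficient level; on those units the gap between marginal cost and willingness to pay runs from 0 up to 23.
DWL = ½ × 23 × 24 = 276.

Deadweight loss = $276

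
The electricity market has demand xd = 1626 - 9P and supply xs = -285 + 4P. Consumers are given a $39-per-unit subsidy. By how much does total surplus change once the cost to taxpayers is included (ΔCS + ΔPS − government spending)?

Pre-subsidy: 1626 - 9P = -285 + 4P gives P* = 147, x* = 303.
With the rebate, buyers effectively pay Pb = Ps − 39, where Ps is the price sellers receive.
Demand in terms of Ps becomes xd = 1626 − 9(Ps − 39) = 1977 - 9Ps. Setting this equal to supply: 1977 - 9Ps = -285 + 4Ps, so Ps = 174.
Buyers pay Pb = 174 − 39 = 135; x' = -285 + 4·174 = 411.
ΔCS = ½(303 + 411)(147 − 135) = 4284; ΔPS = ½(303 + 411)(174 − 147) = 9639.
Government spending = 39 × 411 = 16029.
Net change = 4284 + 9639 − 16029 = -2106. The loss equals the DWL triangle ½·39·108.

Net change in total surplus = -$2106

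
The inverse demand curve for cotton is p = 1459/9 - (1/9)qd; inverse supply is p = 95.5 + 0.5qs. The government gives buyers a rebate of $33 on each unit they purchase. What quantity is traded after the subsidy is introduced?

Pre-subsidy: 1459/9 - (1/9)q = 95.5 + 0.5q gives q* = 109 and p* = 150.
With the rebate, buyers effectively pay pb = ps − 33, where ps is the price sellers receive.
On the curves, pb = 1459/9 - (1/9)q and ps = 95.5 + 0.5q; the wedge ps − pb = 33 gives 95.5 + 0.5q − (1459/9 - (1/9)q) = 33, so q' = 163.
Then pb = 1459/9 − (1/9)·163 = 144 and ps = 95.5 + 0.5·163 = 177.

q' = 163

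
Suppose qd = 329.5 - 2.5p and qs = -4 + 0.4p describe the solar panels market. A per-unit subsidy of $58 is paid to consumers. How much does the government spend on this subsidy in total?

Government cost = $3596

Pre-subsidy: 329.5 - 2.5p = -4 + 0.4p gives p* = 115, q* = 42.
With the rebate, buyers effectively pay pb = ps − 58, where ps is the price sellers receive.
Demand in terms of ps becomes qd = 329.5 − 2.5(ps − 58) = 474.5 - 2.5ps. Setting this equal to supply: 474.5 - 2.5ps = -4 + 0.4ps, so ps = 165.
Buyers pay pb = 165 − 58 = 107; q' = -4 + 0.4·165 = 62.
Government outlay = subsidy × quantity = 58 × 62 = 3596.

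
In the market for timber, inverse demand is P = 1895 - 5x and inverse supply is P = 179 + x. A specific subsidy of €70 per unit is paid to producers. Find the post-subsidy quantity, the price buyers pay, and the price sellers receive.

Pre-subsidy: 1895 - 5x = 179 + x gives x* = 286 and P* = 465.
With the subsidy, sellers receive Ps = Pb + 70 for each unit, where Pb is the price buyers pay.
On the curves, Pb = 1895 - 5x and Ps = 179 + x; the wedge Ps − Pb = 70 gives 179 + x − (1895 - 5x) = 70, so x' = 893/3.
Then Pb = 1895 − 5·(893/3) = 1220/3 and Ps = 179 + 1·(893/3) = 1430/3.

x' = 893/3; buyers pay 1220/3; sellers receive 1430/3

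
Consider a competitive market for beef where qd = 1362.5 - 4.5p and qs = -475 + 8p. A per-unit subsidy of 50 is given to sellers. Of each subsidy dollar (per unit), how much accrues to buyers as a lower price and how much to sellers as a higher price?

Buyers gain 32 per unit; sellers gain 18 per unit

Pre-subsidy: 1362.5 - 4.5p = -475 + 8p gives p* = 147, q* = 701.
With the subsidy, sellers receive ps = pb + 50 for each unit, where pb is the price buyers pay.
Supply in terms of pb becomes qs = -475 + 8(pb + 50) = -75 + 8pb. Setting this equal to demand: 1362.5 - 4.5pb = -75 + 8pb, so pb = 115.
Sellers receive ps = 115 + 50 = 165; q' = 1362.5 − 4.5·115 = 845.
Buyers' price falls by p* − pb = 147 − 115 = 32; sellers' price rises by ps − p* = 165 − 147 = 18.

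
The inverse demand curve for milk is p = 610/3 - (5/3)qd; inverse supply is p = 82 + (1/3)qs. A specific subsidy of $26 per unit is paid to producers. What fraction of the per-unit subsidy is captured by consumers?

Pre-subsidy: 610/3 - (5/3)q = 82 + (1/3)q gives q* = 182/3 and p* = 920/9.
With the subsidy, sellers receive ps = pb + 26 for each unit, where pb is the price buyers pay.
On the curves, pb = 610/3 - (5/3)q and ps = 82 + (1/3)q; the wedge ps − pb = 26 gives 82 + (1/3)q − (610/3 - (5/3)q) = 26, so q' = 221/3.
Then pb = 610/3 − (5/3)·(221/3) = 725/9 and ps = 82 + (1/3)·(221/3) = 959/9.
Buyers' price falls by p* − pb = 920/9 − 725/9 = 65/3; sellers' price rises by ps − p* = 959/9 − 920/9 = 13/3.
So consumers capture (65/3)/26 = 5/6 of each unit of subsidy.

Consumer share = 5/6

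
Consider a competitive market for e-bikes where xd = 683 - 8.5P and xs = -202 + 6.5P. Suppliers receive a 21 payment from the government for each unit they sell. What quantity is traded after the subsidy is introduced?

x' = 258.85

Pre-subsidy: 683 - 8.5P = -202 + 6.5P gives P* = 59, x* = 181.5.
With the subsidy, sellers receive Ps = Pb + 21 for each unit, where Pb is the price buyers pay.
Supply in terms of Pb becomes xs = -202 + 6.5(Pb + 21) = -65.5 + 6.5Pb. Setting this equal to demand: 683 - 8.5Pb = -65.5 + 6.5Pb, so Pb = 49.9.
Sellers receive Ps = 49.9 + 21 = 70.9; x' = 683 − 8.5·49.9 = 258.85.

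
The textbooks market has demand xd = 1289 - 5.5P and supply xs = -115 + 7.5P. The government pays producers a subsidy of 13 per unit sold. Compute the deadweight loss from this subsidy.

Pre-subsidy: 1289 - 5.5P = -115 + 7.5P gives P* = 108, x* = 695.
With the subsidy, sellers receive Ps = Pb + 13 for each unit, where Pb is the price buyers pay.
Supply in terms of Pb becomes xs = -115 + 7.5(Pb + 13) = -17.5 + 7.5Pb. Setting this equal to demand: 1289 - 5.5Pb = -17.5 + 7.5Pb, so Pb = 100.5.
Sellers receive Ps = 100.5 + 13 = 113.5; x' = 1289 − 5.5·100.5 = 736.25.
The subsidy expands output by 736.25 − 695 = 41.25 past the efficient level; on those units the gap between marginal cost and willingness to pay runs from 0 up to 13.
DWL = ½ × 13 × 41.25 = 268.125.

Deadweight loss = 268.125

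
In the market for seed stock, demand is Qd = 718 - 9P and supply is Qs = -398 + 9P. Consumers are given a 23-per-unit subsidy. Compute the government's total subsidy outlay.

Pre-subsidy: 718 - 9P = -398 + 9P gives P* = 62, Q* = 160.
With the rebate, buyers effectively pay Pb = Ps − 23, where Ps is the price sellers receive.
Demand in terms of Ps becomes Qd = 718 − 9(Ps − 23) = 925 - 9Ps. Setting this equal to supply: 925 - 9Ps = -398 + 9Ps, so Ps = 73.5.
Buyers pay Pb = 73.5 − 23 = 50.5; Q' = -398 + 9·73.5 = 263.5.
Government outlay = subsidy × quantity = 23 × 263.5 = 6060.5.

Government cost = 6060.5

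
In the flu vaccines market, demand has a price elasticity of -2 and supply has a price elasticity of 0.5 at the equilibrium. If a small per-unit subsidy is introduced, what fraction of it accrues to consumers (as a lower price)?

Consumer share = 0.2

For a small subsidy around the equilibrium, the benefit split depends on the relative slopes, which at a point are proportional to the elasticities.
Buyer share = εs/(εs + |εd|) = 0.5/(0.5 + 2) = 0.2; seller share = |εd|/(εs + |εd|) = 0.8.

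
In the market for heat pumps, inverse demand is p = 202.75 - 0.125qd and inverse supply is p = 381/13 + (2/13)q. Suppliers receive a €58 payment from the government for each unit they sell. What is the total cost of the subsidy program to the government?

Government cost = €48140

Pre-subsidy: 202.75 - 0.125q = 381/13 + (2/13)q gives q* = 622 and p* = 125.
With the subsidy, sellers receive ps = pb + 58 for each unit, where pb is the price buyers pay.
On the curves, pb = 202.75 - 0.125q and ps = 381/13 + (2/13)q; the wedge ps − pb = 58 gives 381/13 + (2/13)q − (202.75 - 0.125q) = 58, so q' = 830.
Then pb = 202.75 − 0.125·830 = 99 and ps = 381/13 + (2/13)·830 = 157.
Government outlay = subsidy × quantity = 58 × 830 = 48140.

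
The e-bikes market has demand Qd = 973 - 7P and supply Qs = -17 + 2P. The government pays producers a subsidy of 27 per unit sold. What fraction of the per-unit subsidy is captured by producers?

Producer share = 7/9

Pre-subsidy: 973 - 7P = -17 + 2P gives P* = 110, Q* = 203.
With the subsidy, sellers receive Ps = Pb + 27 for each unit, where Pb is the price buyers pay.
Supply in terms of Pb becomes Qs = -17 + 2(Pb + 27) = 37 + 2Pb. Setting this equal to demand: 973 - 7Pb = 37 + 2Pb, so Pb = 104.
Sellers receive Ps = 104 + 27 = 131; Q' = 973 − 7·104 = 245.
Buyers' price falls by P* − Pb = 110 − 104 = 6; sellers' price rises by Ps − P* = 131 − 110 = 21.
So producers capture 21/27 = 7/9 of each unit of subsidy.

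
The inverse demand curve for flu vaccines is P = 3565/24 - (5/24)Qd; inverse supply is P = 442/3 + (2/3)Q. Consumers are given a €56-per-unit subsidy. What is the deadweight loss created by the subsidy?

Deadweight loss = €1792

Pre-subsidy: 3565/24 - (5/24)Q = 442/3 + (2/3)Q gives Q* = 29/21 and P* = 9340/63.
With the rebate, buyers effectively pay Pb = Ps − 56, where Ps is the price sellers receive.
On the curves, Pb = 3565/24 - (5/24)Q and Ps = 442/3 + (2/3)Q; the wedge Ps − Pb = 56 gives 442/3 + (2/3)Q − (3565/24 - (5/24)Q) = 56, so Q' = 1373/21.
Then Pb = 3565/24 − (5/24)·(1373/21) = 8500/63 and Ps = 442/3 + (2/3)·(1373/21) = 12028/63.
The subsidy expands output by 1373/21 − 29/21 = 64 past the efficient level; on those units the gap between marginal cost and willingness to pay runs from 0 up to 56.
DWL = ½ × 56 × 64 = 1792.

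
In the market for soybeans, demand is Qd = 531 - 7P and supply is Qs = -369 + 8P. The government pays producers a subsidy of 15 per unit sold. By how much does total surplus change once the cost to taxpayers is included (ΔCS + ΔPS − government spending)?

Pre-subsidy: 531 - 7P = -369 + 8P gives P* = 60, Q* = 111.
With the subsidy, sellers receive Ps = Pb + 15 for each unit, where Pb is the price buyers pay.
Supply in terms of Pb becomes Qs = -369 + 8(Pb + 15) = -249 + 8Pb. Setting this equal to demand: 531 - 7Pb = -249 + 8Pb, so Pb = 52.
Sellers receive Ps = 52 + 15 = 67; Q' = 531 − 7·52 = 167.
ΔCS = ½(111 + 167)(60 − 52) = 1112; ΔPS = ½(111 + 167)(67 − 60) = 973.
Government spending = 15 × 167 = 2505.
Net change = 1112 + 973 − 2505 = -420. The loss equals the DWL triangle ½·15·56.

Net change in total surplus = -420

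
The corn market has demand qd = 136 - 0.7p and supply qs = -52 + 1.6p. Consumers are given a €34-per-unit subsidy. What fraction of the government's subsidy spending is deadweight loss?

Pre-subsidy: 136 - 0.7p = -52 + 1.6p gives p* = 1880/23, q* = 1812/23.
With the rebate, buyers effectively pay pb = ps − 34, where ps is the price sellers receive.
Demand in terms of ps becomes qd = 136 − 0.7(ps − 34) = 159.8 - 0.7ps. Setting this equal to supply: 159.8 - 0.7ps = -52 + 1.6ps, so ps = 2118/23.
Buyers pay pb = 2118/23 − 34 = 1336/23; q' = -52 + 1.6·(2118/23) = 10964/115.
ΔCS = ½(1812/23 + 10964/115)(1880/23 − 1336/23) = 5446528/2645; ΔPS = ½(1812/23 + 10964/115)(2118/23 − 1880/23) = 2382856/2645.
Government spending = 34 × 10964/115 = 372776/115.
DWL = ½ × 34 × (10964/115 − 1812/23) = 32368/115; fraction = (32368/115) / (372776/115) = 238/2741.

DWL / government spending = 238/2741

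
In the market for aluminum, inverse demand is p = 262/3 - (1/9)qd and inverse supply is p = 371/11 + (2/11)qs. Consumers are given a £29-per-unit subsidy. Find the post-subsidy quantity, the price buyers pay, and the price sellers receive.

q' = 282; buyers pay £56; sellers receive £85

Pre-subsidy: 262/3 - (1/9)q = 371/11 + (2/11)q gives q* = 183 and p* = 67.
With the rebate, buyers effectively pay pb = ps − 29, where ps is the price sellers receive.
On the curves, pb = 262/3 - (1/9)q and ps = 371/11 + (2/11)q; the wedge ps − pb = 29 gives 371/11 + (2/11)q − (262/3 - (1/9)q) = 29, so q' = 282.
Then pb = 262/3 − (1/9)·282 = 56 and ps = 371/11 + (2/11)·282 = 85.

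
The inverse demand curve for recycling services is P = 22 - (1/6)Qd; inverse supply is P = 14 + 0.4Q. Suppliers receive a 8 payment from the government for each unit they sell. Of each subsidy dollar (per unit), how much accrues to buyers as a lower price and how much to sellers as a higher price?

Pre-subsidy: 22 - (1/6)Q = 14 + 0.4Q gives Q* = 240/17 and P* = 334/17.
With the subsidy, sellers receive Ps = Pb + 8 for each unit, where Pb is the price buyers pay.
On the curves, Pb = 22 - (1/6)Q and Ps = 14 + 0.4Q; the wedge Ps − Pb = 8 gives 14 + 0.4Q − (22 - (1/6)Q) = 8, so Q' = 480/17.
Then Pb = 22 − (1/6)·(480/17) = 294/17 and Ps = 14 + 0.4·(480/17) = 430/17.
Buyers' price falls by P* − Pb = 334/17 − 294/17 = 40/17; sellers' price rises by Ps − P* = 430/17 − 334/17 = 96/17.

Buyers gain 40/17 per unit; sellers gain 96/17 per unit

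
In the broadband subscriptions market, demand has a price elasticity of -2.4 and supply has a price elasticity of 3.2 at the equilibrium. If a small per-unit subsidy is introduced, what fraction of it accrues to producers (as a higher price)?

Producer share = 3/7

For a small subsidy around the equilibrium, the benefit split depends on the relative slopes, which at a point are proportional to the elasticities.
Buyer share = εs/(εs + |εd|) = 3.2/(3.2 + 2.4) = 4/7; seller share = |εd|/(εs + |εd|) = 3/7.
So producers capture 3/7 of the subsidy.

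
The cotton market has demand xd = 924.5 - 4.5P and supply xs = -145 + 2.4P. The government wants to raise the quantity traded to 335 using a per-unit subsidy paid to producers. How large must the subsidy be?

At x = 335, invert demand for the buyer price: Pb = (924.5 − 335)/4.5 = 131; invert supply for the seller price: Ps = (335 − (-145))/2.4 = 200.
The subsidy must fill the gap: s = Ps − Pb = 200 − 131 = 69.

Required subsidy s = 69 per unit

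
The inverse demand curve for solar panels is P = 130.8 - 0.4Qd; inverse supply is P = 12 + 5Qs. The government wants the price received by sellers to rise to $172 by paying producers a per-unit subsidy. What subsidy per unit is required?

At a seller price of 172, quantity supplied is -2.4 + 0.2·172 = 32.
Buyers absorb 32 only when they pay Pb = 130.8 − 0.4·32 = 118.
s = Ps − Pb = 172 − 118 = 54.

Required subsidy s = $54 per unit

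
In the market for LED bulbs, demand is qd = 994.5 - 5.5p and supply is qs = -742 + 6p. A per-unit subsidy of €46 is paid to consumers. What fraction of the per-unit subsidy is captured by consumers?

Pre-subsidy: 994.5 - 5.5p = -742 + 6p gives p* = 151, q* = 164.
With the rebate, buyers effectively pay pb = ps − 46, where ps is the price sellers receive.
Demand in terms of ps becomes qd = 994.5 − 5.5(ps − 46) = 1247.5 - 5.5ps. Setting this equal to supply: 1247.5 - 5.5ps = -742 + 6ps, so ps = 173.
Buyers pay pb = 173 − 46 = 127; q' = -742 + 6·173 = 296.
Buyers' price falls by p* − pb = 151 − 127 = 24; sellers' price rises by ps − p* = 173 − 151 = 22.
So consumers capture 24/46 = 12/23 of each unit of subsidy.

Consumer share = 12/23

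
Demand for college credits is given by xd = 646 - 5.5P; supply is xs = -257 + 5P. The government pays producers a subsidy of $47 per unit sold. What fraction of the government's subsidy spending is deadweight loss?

Pre-subsidy: 646 - 5.5P = -257 + 5P gives P* = 86, x* = 173.
With the subsidy, sellers receive Ps = Pb + 47 for each unit, where Pb is the price buyers pay.
Supply in terms of Pb becomes xs = -257 + 5(Pb + 47) = -22 + 5Pb. Setting this equal to demand: 646 - 5.5Pb = -22 + 5Pb, so Pb = 1336/21.
Sellers receive Ps = 1336/21 + 47 = 2323/21; x' = 646 − 5.5·(1336/21) = 6218/21.
ΔCS = ½(173 + 6218/21)(86 − 1336/21) = 2314985/441; ΔPS = ½(173 + 6218/21)(2323/21 − 86) = 5092967/882.
Government spending = 47 × 6218/21 = 292246/21.
DWL = ½ × 47 × (6218/21 − 173) = 121495/42; fraction = (121495/42) / (292246/21) = 2585/12436.

DWL / government spending = 2585/12436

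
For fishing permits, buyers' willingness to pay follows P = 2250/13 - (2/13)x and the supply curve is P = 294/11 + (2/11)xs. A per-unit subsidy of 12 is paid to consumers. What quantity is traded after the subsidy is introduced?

x' = 471.75

Pre-subsidy: 2250/13 - (2/13)x = 294/11 + (2/11)x gives x* = 436 and P* = 106.
With the rebate, buyers effectively pay Pb = Ps − 12, where Ps is the price sellers receive.
On the curves, Pb = 2250/13 - (2/13)x and Ps = 294/11 + (2/11)x; the wedge Ps − Pb = 12 gives 294/11 + (2/11)x − (2250/13 - (2/13)x) = 12, so x' = 471.75.
Then Pb = 2250/13 − (2/13)·471.75 = 100.5 and Ps = 294/11 + (2/11)·471.75 = 112.5.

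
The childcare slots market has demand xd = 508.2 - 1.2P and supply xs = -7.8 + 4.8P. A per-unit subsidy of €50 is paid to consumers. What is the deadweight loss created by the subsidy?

Deadweight loss = €1200

Pre-subsidy: 508.2 - 1.2P = -7.8 + 4.8P gives P* = 86, x* = 405.
With the rebate, buyers effectively pay Pb = Ps − 50, where Ps is the price sellers receive.
Demand in terms of Ps becomes xd = 508.2 − 1.2(Ps − 50) = 568.2 - 1.2Ps. Setting this equal to supply: 568.2 - 1.2Ps = -7.8 + 4.8Ps, so Ps = 96.
Buyers pay Pb = 96 − 50 = 46; x' = -7.8 + 4.8·96 = 453.
The subsidy expands output by 453 − 405 = 48 past the efficient level; on those units the gap between marginal cost and willingness to pay runs from 0 up to 50.
DWL = ½ × 50 × 48 = 1200.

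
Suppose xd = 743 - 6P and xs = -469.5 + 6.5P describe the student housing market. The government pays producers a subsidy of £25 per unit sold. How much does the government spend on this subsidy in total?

Government cost = £5975

Pre-subsidy: 743 - 6P = -469.5 + 6.5P gives P* = 97, x* = 161.
With the subsidy, sellers receive Ps = Pb + 25 for each unit, where Pb is the price buyers pay.
Supply in terms of Pb becomes xs = -469.5 + 6.5(Pb + 25) = -307 + 6.5Pb. Setting this equal to demand: 743 - 6Pb = -307 + 6.5Pb, so Pb = 84.
Sellers receive Ps = 84 + 25 = 109; x' = 743 − 6·84 = 239.
Government outlay = subsidy × quantity = 25 × 239 = 5975.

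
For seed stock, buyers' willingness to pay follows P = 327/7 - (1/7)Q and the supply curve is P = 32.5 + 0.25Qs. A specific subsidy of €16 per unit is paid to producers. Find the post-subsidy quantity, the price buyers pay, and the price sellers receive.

Pre-subsidy: 327/7 - (1/7)Q = 32.5 + 0.25Q gives Q* = 398/11 and P* = 457/11.
With the subsidy, sellers receive Ps = Pb + 16 for each unit, where Pb is the price buyers pay.
On the curves, Pb = 327/7 - (1/7)Q and Ps = 32.5 + 0.25Q; the wedge Ps − Pb = 16 gives 32.5 + 0.25Q − (327/7 - (1/7)Q) = 16, so Q' = 846/11.
Then Pb = 327/7 − (1/7)·(846/11) = 393/11 and Ps = 32.5 + 0.25·(846/11) = 569/11.

Q' = 846/11; buyers pay 393/11; sellers receive 569/11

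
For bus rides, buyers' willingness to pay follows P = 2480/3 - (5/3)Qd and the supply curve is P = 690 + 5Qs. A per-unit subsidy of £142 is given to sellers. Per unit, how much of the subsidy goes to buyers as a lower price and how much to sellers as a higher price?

Pre-subsidy: 2480/3 - (5/3)Q = 690 + 5Q gives Q* = 20.5 and P* = 792.5.
With the subsidy, sellers receive Ps = Pb + 142 for each unit, where Pb is the price buyers pay.
On the curves, Pb = 2480/3 - (5/3)Q and Ps = 690 + 5Q; the wedge Ps − Pb = 142 gives 690 + 5Q − (2480/3 - (5/3)Q) = 142, so Q' = 41.8.
Then Pb = 2480/3 − (5/3)·41.8 = 757 and Ps = 690 + 5·41.8 = 899.
Buyers' price falls by P* − Pb = 792.5 − 757 = 35.5; sellers' price rises by Ps − P* = 899 − 792.5 = 106.5.

Buyers gain £35.5 per unit; sellers gain £106.5 per unit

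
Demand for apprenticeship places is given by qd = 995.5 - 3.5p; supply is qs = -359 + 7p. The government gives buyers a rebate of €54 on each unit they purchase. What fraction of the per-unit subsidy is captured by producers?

Producer share = 1/3

Pre-subsidy: 995.5 - 3.5p = -359 + 7p gives p* = 129, q* = 544.
With the rebate, buyers effectively pay pb = ps − 54, where ps is the price sellers receive.
Demand in terms of ps becomes qd = 995.5 − 3.5(ps − 54) = 1184.5 - 3.5ps. Setting this equal to supply: 1184.5 - 3.5ps = -359 + 7ps, so ps = 147.
Buyers pay pb = 147 − 54 = 93; q' = -359 + 7·147 = 670.
Buyers' price falls by p* − pb = 129 − 93 = 36; sellers' price rises by ps − p* = 147 − 129 = 18.
So producers capture 18/54 = 1/3 of each unit of subsidy.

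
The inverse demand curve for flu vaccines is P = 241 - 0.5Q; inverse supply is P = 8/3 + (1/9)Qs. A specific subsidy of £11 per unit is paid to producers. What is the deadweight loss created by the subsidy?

Pre-subsidy: 241 - 0.5Q = 8/3 + (1/9)Q gives Q* = 390 and P* = 46.
With the subsidy, sellers receive Ps = Pb + 11 for each unit, where Pb is the price buyers pay.
On the curves, Pb = 241 - 0.5Q and Ps = 8/3 + (1/9)Q; the wedge Ps − Pb = 11 gives 8/3 + (1/9)Q − (241 - 0.5Q) = 11, so Q' = 408.
Then Pb = 241 − 0.5·408 = 37 and Ps = 8/3 + (1/9)·408 = 48.
The subsidy expands output by 408 − 390 = 18 past the efficient level; on those units the gap between marginal cost and willingness to pay runs from 0 up to 11.
DWL = ½ × 11 × 18 = 99.

Deadweight loss = £99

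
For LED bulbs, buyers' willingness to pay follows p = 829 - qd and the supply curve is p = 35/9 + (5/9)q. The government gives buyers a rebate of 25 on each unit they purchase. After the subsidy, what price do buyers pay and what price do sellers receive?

Buyers pay 282.5; sellers receive 307.5

Pre-subsidy: 829 - q = 35/9 + (5/9)q gives q* = 3713/7 and p* = 2090/7.
With the rebate, buyers effectively pay pb = ps − 25, where ps is the price sellers receive.
On the curves, pb = 829 - q and ps = 35/9 + (5/9)q; the wedge ps − pb = 25 gives 35/9 + (5/9)q − (829 - q) = 25, so q' = 546.5.
Then pb = 829 − 1·546.5 = 282.5 and ps = 35/9 + (5/9)·546.5 = 307.5.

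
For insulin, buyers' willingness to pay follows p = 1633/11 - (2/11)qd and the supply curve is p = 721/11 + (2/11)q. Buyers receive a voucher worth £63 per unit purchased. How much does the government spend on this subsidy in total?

Pre-subsidy: 1633/11 - (2/11)q = 721/11 + (2/11)q gives q* = 228 and p* = 107.
With the rebate, buyers effectively pay pb = ps − 63, where ps is the price sellers receive.
On the curves, pb = 1633/11 - (2/11)q and ps = 721/11 + (2/11)q; the wedge ps − pb = 63 gives 721/11 + (2/11)q − (1633/11 - (2/11)q) = 63, so q' = 401.25.
Then pb = 1633/11 − (2/11)·401.25 = 75.5 and ps = 721/11 + (2/11)·401.25 = 138.5.
Government outlay = subsidy × quantity = 63 × 401.25 = 25278.75.

Government cost = £25278.75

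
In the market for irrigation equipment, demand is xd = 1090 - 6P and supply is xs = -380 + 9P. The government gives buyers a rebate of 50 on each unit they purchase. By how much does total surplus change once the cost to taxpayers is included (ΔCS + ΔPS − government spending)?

Pre-subsidy: 1090 - 6P = -380 + 9P gives P* = 98, x* = 502.
With the rebate, buyers effectively pay Pb = Ps − 50, where Ps is the price sellers receive.
Demand in terms of Ps becomes xd = 1090 − 6(Ps − 50) = 1390 - 6Ps. Setting this equal to supply: 1390 - 6Ps = -380 + 9Ps, so Ps = 118.
Buyers pay Pb = 118 − 50 = 68; x' = -380 + 9·118 = 682.
ΔCS = ½(502 + 682)(98 − 68) = 17760; ΔPS = ½(502 + 682)(118 − 98) = 11840.
Government spending = 50 × 682 = 34100.
Net change = 17760 + 11840 − 34100 = -4500. The loss equals the DWL triangle ½·50·180.

Net change in total surplus = -4500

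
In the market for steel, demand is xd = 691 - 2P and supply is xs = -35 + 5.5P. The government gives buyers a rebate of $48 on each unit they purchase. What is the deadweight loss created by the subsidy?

Deadweight loss = $1689.6

Pre-subsidy: 691 - 2P = -35 + 5.5P gives P* = 96.8, x* = 497.4.
With the rebate, buyers effectively pay Pb = Ps − 48, where Ps is the price sellers receive.
Demand in terms of Ps becomes xd = 691 − 2(Ps − 48) = 787 - 2Ps. Setting this equal to supply: 787 - 2Ps = -35 + 5.5Ps, so Ps = 109.6.
Buyers pay Pb = 109.6 − 48 = 61.6; x' = -35 + 5.5·109.6 = 567.8.
The subsidy expands output by 567.8 − 497.4 = 70.4 past the efficient level; on those units the gap between marginal cost and willingness to pay runs from 0 up to 48.
DWL = ½ × 48 × 70.4 = 1689.6.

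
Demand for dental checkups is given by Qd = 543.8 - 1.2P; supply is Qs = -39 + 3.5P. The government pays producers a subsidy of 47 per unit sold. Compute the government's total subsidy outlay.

Pre-subsidy: 543.8 - 1.2P = -39 + 3.5P gives P* = 124, Q* = 395.
With the subsidy, sellers receive Ps = Pb + 47 for each unit, where Pb is the price buyers pay.
Supply in terms of Pb becomes Qs = -39 + 3.5(Pb + 47) = 125.5 + 3.5Pb. Setting this equal to demand: 543.8 - 1.2Pb = 125.5 + 3.5Pb, so Pb = 89.
Sellers receive Ps = 89 + 47 = 136; Q' = 543.8 − 1.2·89 = 437.
Government outlay = subsidy × quantity = 47 × 437 = 20539.

Government cost = 20539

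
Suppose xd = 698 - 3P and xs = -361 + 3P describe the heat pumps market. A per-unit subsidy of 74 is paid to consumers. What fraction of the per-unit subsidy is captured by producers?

Pre-subsidy: 698 - 3P = -361 + 3P gives P* = 176.5, x* = 168.5.
With the rebate, buyers effectively pay Pb = Ps − 74, where Ps is the price sellers receive.
Demand in terms of Ps becomes xd = 698 − 3(Ps − 74) = 920 - 3Ps. Setting this equal to supply: 920 - 3Ps = -361 + 3Ps, so Ps = 213.5.
Buyers pay Pb = 213.5 − 74 = 139.5; x' = -361 + 3·213.5 = 279.5.
Buyers' price falls by P* − Pb = 176.5 − 139.5 = 37; sellers' price rises by Ps − P* = 213.5 − 176.5 = 37.
So producers capture 37/74 = 0.5 of each unit of subsidy.

Producer share = 0.5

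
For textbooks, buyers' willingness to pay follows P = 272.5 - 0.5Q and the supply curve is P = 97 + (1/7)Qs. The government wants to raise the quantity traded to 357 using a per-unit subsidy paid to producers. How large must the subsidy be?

Required subsidy s = 54 per unit

At Q = 357, from the demand curve buyers pay Pb = 272.5 − 0.5·357 = 94; from the supply curve sellers need Ps = 97 + (1/7)·357 = 148.
The subsidy must fill the gap: s = Ps − Pb = 148 − 94 = 54.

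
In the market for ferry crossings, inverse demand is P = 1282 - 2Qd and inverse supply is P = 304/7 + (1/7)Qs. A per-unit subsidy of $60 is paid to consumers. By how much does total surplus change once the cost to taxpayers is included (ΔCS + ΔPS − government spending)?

Pre-subsidy: 1282 - 2Q = 304/7 + (1/7)Q gives Q* = 578 and P* = 126.
With the rebate, buyers effectively pay Pb = Ps − 60, where Ps is the price sellers receive.
On the curves, Pb = 1282 - 2Q and Ps = 304/7 + (1/7)Q; the wedge Ps − Pb = 60 gives 304/7 + (1/7)Q − (1282 - 2Q) = 60, so Q' = 606.
Then Pb = 1282 − 2·606 = 70 and Ps = 304/7 + (1/7)·606 = 130.
ΔCS = ½(578 + 606)(126 − 70) = 33152; ΔPS = ½(578 + 606)(130 − 126) = 2368.
Government spending = 60 × 606 = 36360.
Net change = 33152 + 2368 − 36360 = -840. The loss equals the DWL triangle ½·60·28.

Net change in total surplus = -$840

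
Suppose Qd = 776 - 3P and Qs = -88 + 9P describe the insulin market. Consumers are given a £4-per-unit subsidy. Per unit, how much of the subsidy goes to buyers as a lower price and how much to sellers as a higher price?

Pre-subsidy: 776 - 3P = -88 + 9P gives P* = 72, Q* = 560.
With the rebate, buyers effectively pay Pb = Ps − 4, where Ps is the price sellers receive.
Demand in terms of Ps becomes Qd = 776 − 3(Ps − 4) = 788 - 3Ps. Setting this equal to supply: 788 - 3Ps = -88 + 9Ps, so Ps = 73.
Buyers pay Pb = 73 − 4 = 69; Q' = -88 + 9·73 = 569.
Buyers' price falls by P* − Pb = 72 − 69 = 3; sellers' price rises by Ps − P* = 73 − 72 = 1.

Buyers gain £3 per unit; sellers gain £1 per unit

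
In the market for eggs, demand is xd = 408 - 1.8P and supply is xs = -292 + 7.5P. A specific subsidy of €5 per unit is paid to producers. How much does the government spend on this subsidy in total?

Pre-subsidy: 408 - 1.8P = -292 + 7.5P gives P* = 7000/93, x* = 8448/31.
With the subsidy, sellers receive Ps = Pb + 5 for each unit, where Pb is the price buyers pay.
Supply in terms of Pb becomes xs = -292 + 7.5(Pb + 5) = -254.5 + 7.5Pb. Setting this equal to demand: 408 - 1.8Pb = -254.5 + 7.5Pb, so Pb = 6625/93.
Sellers receive Ps = 6625/93 + 5 = 7090/93; x' = 408 − 1.8·(6625/93) = 8673/31.
Government outlay = subsidy × quantity = 5 × 8673/31 = 43365/31.

Government cost = 43365/31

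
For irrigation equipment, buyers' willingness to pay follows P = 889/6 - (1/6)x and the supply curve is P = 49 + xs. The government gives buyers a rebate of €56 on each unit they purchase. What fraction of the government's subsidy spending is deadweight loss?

Pre-subsidy: 889/6 - (1/6)x = 49 + x gives x* = 85 and P* = 134.
With the rebate, buyers effectively pay Pb = Ps − 56, where Ps is the price sellers receive.
On the curves, Pb = 889/6 - (1/6)x and Ps = 49 + x; the wedge Ps − Pb = 56 gives 49 + x − (889/6 - (1/6)x) = 56, so x' = 133.
Then Pb = 889/6 − (1/6)·133 = 126 and Ps = 49 + 1·133 = 182.
ΔCS = ½(85 + 133)(134 − 126) = 872; ΔPS = ½(85 + 133)(182 − 134) = 5232.
Government spending = 56 × 133 = 7448.
DWL = ½ × 56 × (133 − 85) = 1344; fraction = 1344 / 7448 = 24/133.

DWL / government spending = 24/133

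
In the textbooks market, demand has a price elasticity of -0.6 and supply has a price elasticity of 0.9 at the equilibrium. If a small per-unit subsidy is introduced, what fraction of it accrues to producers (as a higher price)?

Producer share = 0.4

For a small subsidy around the equilibrium, the benefit split depends on the relative slopes, which at a point are proportional to the elasticities.
Buyer share = εs/(εs + |εd|) = 0.9/(0.9 + 0.6) = 0.6; seller share = |εd|/(εs + |εd|) = 0.4.
So producers capture 0.4 of the subsidy.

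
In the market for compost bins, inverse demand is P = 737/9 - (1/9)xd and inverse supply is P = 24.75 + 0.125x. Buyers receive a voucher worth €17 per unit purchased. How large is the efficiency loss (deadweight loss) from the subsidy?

Pre-subsidy: 737/9 - (1/9)x = 24.75 + 0.125x gives x* = 242 and P* = 55.
With the rebate, buyers effectively pay Pb = Ps − 17, where Ps is the price sellers receive.
On the curves, Pb = 737/9 - (1/9)x and Ps = 24.75 + 0.125x; the wedge Ps − Pb = 17 gives 24.75 + 0.125x − (737/9 - (1/9)x) = 17, so x' = 314.
Then Pb = 737/9 − (1/9)·314 = 47 and Ps = 24.75 + 0.125·314 = 64.
The subsidy expands output by 314 − 242 = 72 past the efficient level; on those units the gap between marginal cost and willingness to pay runs from 0 up to 17.
DWL = ½ × 17 × 72 = 612.

Deadweight loss = €612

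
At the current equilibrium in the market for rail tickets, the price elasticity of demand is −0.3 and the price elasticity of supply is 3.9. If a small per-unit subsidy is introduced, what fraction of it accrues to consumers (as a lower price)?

For a small subsidy around the equilibrium, the benefit split depends on the relative slopes, which at a point are proportional to the elasticities.
Buyer share = εs/(εs + |εd|) = 3.9/(3.9 + 0.3) = 13/14; seller share = |εd|/(εs + |εd|) = 1/14.

Consumer share = 13/14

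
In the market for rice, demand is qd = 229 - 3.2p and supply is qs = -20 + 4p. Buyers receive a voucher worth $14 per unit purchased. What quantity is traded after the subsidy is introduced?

q' = 1289/9

Pre-subsidy: 229 - 3.2p = -20 + 4p gives p* = 415/12, q* = 355/3.
With the rebate, buyers effectively pay pb = ps − 14, where ps is the price sellers receive.
Demand in terms of ps becomes qd = 229 − 3.2(ps − 14) = 273.8 - 3.2ps. Setting this equal to supply: 273.8 - 3.2ps = -20 + 4ps, so ps = 1469/36.
Buyers pay pb = 1469/36 − 14 = 965/36; q' = -20 + 4·(1469/36) = 1289/9.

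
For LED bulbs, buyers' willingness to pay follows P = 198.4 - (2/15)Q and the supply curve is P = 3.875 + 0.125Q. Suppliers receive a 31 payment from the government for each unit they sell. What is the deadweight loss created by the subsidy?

Deadweight loss = 1860

Pre-subsidy: 198.4 - (2/15)Q = 3.875 + 0.125Q gives Q* = 753 and P* = 98.
With the subsidy, sellers receive Ps = Pb + 31 for each unit, where Pb is the price buyers pay.
On the curves, Pb = 198.4 - (2/15)Q and Ps = 3.875 + 0.125Q; the wedge Ps − Pb = 31 gives 3.875 + 0.125Q − (198.4 - (2/15)Q) = 31, so Q' = 873.
Then Pb = 198.4 − (2/15)·873 = 82 and Ps = 3.875 + 0.125·873 = 113.
The subsidy expands output by 873 − 753 = 120 past the efficient level; on those units the gap between marginal cost and willingness to pay runs from 0 up to 31.
DWL = ½ × 31 × 120 = 1860.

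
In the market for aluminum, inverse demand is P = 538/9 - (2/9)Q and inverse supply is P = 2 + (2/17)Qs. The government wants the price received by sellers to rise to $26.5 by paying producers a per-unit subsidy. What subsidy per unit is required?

Required subsidy s = $13 per unit

At a seller price of 26.5, quantity supplied is -17 + 8.5·26.5 = 208.25.
Buyers absorb 208.25 only when they pay Pb = 538/9 − (2/9)·208.25 = 13.5.
s = Ps − Pb = 26.5 − 13.5 = 13.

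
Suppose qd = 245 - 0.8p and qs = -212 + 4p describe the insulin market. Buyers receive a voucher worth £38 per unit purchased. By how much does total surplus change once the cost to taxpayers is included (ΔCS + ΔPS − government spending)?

Net change in total surplus = -1444/3

Pre-subsidy: 245 - 0.8p = -212 + 4p gives p* = 2285/24, q* = 1013/6.
With the rebate, buyers effectively pay pb = ps − 38, where ps is the price sellers receive.
Demand in terms of ps becomes qd = 245 − 0.8(ps − 38) = 275.4 - 0.8ps. Setting this equal to supply: 275.4 - 0.8ps = -212 + 4ps, so ps = 2437/24.
Buyers pay pb = 2437/24 − 38 = 1525/24; q' = -212 + 4·(2437/24) = 1165/6.
ΔCS = ½(1013/6 + 1165/6)(2285/24 − 1525/24) = 5747.5; ΔPS = ½(1013/6 + 1165/6)(2437/24 − 2285/24) = 1149.5.
Government spending = 38 × 1165/6 = 22135/3.
Net change = 5747.5 + 1149.5 − 22135/3 = -1444/3. The loss equals the DWL triangle ½·38·76/3.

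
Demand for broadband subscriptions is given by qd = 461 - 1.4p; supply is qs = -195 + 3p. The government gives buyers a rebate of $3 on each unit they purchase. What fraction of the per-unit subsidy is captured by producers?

Producer share = 7/22

Pre-subsidy: 461 - 1.4p = -195 + 3p gives p* = 1640/11, q* = 2775/11.
With the rebate, buyers effectively pay pb = ps − 3, where ps is the price sellers receive.
Demand in terms of ps becomes qd = 461 − 1.4(ps − 3) = 465.2 - 1.4ps. Setting this equal to supply: 465.2 - 1.4ps = -195 + 3ps, so ps = 3301/22.
Buyers pay pb = 3301/22 − 3 = 3235/22; q' = -195 + 3·(3301/22) = 5613/22.
Buyers' price falls by p* − pb = 1640/11 − 3235/22 = 45/22; sellers' price rises by ps − p* = 3301/22 − 1640/11 = 21/22.
So producers capture (21/22)/3 = 7/22 of each unit of subsidy.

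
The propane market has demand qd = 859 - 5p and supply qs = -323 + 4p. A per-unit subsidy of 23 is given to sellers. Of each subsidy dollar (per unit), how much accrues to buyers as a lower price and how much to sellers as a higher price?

Buyers gain 92/9 per unit; sellers gain 115/9 per unit

Pre-subsidy: 859 - 5p = -323 + 4p gives p* = 394/3, q* = 607/3.
With the subsidy, sellers receive ps = pb + 23 for each unit, where pb is the price buyers pay.
Supply in terms of pb becomes qs = -323 + 4(pb + 23) = -231 + 4pb. Setting this equal to demand: 859 - 5pb = -231 + 4pb, so pb = 1090/9.
Sellers receive ps = 1090/9 + 23 = 1297/9; q' = 859 − 5·(1090/9) = 2281/9.
Buyers' price falls by p* − pb = 394/3 − 1090/9 = 92/9; sellers' price rises by ps − p* = 1297/9 − 394/3 = 115/9.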